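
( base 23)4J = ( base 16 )6F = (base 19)5g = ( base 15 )76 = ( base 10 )111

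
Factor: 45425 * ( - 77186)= - 3506174050 =- 2^1 * 5^2 * 23^1 * 79^1 * 38593^1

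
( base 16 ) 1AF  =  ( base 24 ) hn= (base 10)431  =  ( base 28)fb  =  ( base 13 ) 272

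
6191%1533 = 59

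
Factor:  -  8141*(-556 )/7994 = 2^1*139^1 * 571^( -1 )*1163^1 = 323314/571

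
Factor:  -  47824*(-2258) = 107986592 = 2^5*7^2 * 61^1 * 1129^1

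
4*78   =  312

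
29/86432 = 29/86432 = 0.00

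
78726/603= 130  +  112/201 = 130.56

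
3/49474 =3/49474 = 0.00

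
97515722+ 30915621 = 128431343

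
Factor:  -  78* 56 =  - 4368 = - 2^4 * 3^1*7^1 * 13^1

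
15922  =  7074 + 8848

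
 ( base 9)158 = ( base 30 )4e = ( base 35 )3t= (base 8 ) 206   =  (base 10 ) 134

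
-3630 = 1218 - 4848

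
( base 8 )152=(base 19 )5b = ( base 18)5g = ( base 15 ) 71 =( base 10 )106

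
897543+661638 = 1559181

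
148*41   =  6068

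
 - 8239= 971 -9210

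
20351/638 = 31 + 573/638 =31.90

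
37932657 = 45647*831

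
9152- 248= 8904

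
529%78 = 61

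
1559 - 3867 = - 2308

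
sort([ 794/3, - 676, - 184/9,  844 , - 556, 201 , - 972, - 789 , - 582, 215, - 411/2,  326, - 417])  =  [ - 972,-789 , - 676,-582, - 556, - 417,-411/2, - 184/9, 201,215,794/3 , 326,844 ]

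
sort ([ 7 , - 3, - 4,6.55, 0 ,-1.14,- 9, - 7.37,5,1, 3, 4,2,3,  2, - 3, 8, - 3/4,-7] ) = [  -  9,  -  7.37, - 7,-4, - 3 , - 3, - 1.14, - 3/4,0, 1 , 2, 2 , 3 , 3, 4, 5,6.55,7, 8]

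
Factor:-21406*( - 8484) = 2^3*3^1 * 7^2*11^1*101^1 * 139^1 = 181608504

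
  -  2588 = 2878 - 5466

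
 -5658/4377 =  - 2 + 1032/1459 = - 1.29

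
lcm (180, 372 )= 5580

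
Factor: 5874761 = 67^1*87683^1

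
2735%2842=2735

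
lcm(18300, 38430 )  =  384300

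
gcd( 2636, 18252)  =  4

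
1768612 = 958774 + 809838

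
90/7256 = 45/3628 = 0.01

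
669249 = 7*95607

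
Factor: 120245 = 5^1  *24049^1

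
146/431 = 146/431  =  0.34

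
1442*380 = 547960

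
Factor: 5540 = 2^2*5^1*277^1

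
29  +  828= 857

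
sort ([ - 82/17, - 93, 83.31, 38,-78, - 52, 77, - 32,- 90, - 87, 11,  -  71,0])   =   [ - 93 , - 90, - 87, - 78, -71, - 52, - 32,-82/17, 0,11,38,77,83.31]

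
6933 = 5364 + 1569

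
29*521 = 15109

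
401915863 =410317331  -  8401468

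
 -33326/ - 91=366 + 20/91= 366.22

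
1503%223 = 165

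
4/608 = 1/152 =0.01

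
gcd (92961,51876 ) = 99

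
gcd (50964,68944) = 124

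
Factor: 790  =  2^1*5^1*79^1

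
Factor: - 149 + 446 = 297=3^3 *11^1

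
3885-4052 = -167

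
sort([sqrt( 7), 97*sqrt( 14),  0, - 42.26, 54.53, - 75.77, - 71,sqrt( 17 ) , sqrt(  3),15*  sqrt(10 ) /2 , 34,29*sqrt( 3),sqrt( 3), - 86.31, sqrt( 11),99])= [-86.31, - 75.77, - 71, - 42.26, 0, sqrt( 3 ), sqrt( 3), sqrt(7),sqrt( 11),sqrt(17), 15*sqrt( 10)/2,  34,29*sqrt( 3),54.53, 99,97*sqrt( 14) ] 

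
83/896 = 83/896 = 0.09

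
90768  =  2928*31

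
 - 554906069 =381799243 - 936705312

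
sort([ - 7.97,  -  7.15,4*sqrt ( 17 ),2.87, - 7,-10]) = [ - 10, - 7.97, - 7.15, -7,2.87,4*sqrt (17 )]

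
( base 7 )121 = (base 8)100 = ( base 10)64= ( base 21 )31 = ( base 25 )2e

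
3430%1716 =1714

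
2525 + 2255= 4780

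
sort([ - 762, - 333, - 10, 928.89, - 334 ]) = [ - 762, -334 ,  -  333 ,-10  ,  928.89 ]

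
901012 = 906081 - 5069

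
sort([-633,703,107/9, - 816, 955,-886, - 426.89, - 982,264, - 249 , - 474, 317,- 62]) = [ - 982,-886, - 816,-633 , - 474, - 426.89, - 249, - 62,107/9,264,317,703,955]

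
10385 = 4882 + 5503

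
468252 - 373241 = 95011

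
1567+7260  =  8827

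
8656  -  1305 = 7351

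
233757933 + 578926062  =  812683995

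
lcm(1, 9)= 9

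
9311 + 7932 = 17243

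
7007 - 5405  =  1602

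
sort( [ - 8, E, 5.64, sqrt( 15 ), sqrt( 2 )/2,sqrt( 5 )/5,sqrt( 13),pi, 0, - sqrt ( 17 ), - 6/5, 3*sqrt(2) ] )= [ - 8, - sqrt( 17 ) , - 6/5, 0, sqrt( 5 )/5, sqrt (2)/2,  E , pi, sqrt( 13),  sqrt( 15), 3 * sqrt ( 2 ), 5.64]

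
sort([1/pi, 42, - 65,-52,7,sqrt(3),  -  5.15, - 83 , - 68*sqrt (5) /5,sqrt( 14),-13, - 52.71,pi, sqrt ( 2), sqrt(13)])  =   [ - 83,-65, - 52.71, - 52,  -  68*sqrt( 5) /5,  -  13, - 5.15, 1/pi,sqrt( 2), sqrt(3),pi, sqrt( 13),sqrt( 14), 7,42]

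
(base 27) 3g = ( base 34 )2t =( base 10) 97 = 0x61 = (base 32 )31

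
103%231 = 103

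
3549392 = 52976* 67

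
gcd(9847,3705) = 1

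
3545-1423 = 2122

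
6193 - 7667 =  - 1474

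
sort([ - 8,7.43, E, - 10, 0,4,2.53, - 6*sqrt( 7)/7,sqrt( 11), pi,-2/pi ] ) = [ - 10, - 8, - 6*sqrt( 7)/7,-2/pi, 0,2.53, E,pi,sqrt(11 ),4,7.43]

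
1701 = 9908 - 8207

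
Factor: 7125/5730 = 475/382 = 2^( - 1)*5^2 * 19^1* 191^( - 1 )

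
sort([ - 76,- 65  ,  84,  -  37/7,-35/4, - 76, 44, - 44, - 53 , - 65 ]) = [ - 76, - 76, - 65, - 65, - 53,-44,  -  35/4 , - 37/7,44, 84] 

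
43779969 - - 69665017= 113444986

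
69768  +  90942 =160710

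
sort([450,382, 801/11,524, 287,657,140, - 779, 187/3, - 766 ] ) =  [  -  779 , - 766  ,  187/3,801/11 , 140,287, 382,450,524, 657 ]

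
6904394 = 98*70453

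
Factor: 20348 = 2^2*5087^1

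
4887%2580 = 2307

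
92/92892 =23/23223 =0.00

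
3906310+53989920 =57896230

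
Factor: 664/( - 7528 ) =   -  83/941= - 83^1*941^( - 1)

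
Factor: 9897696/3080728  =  2^2*3^2*7^(-2)*29^ (-1)*271^(-1)*34367^1  =  1237212/385091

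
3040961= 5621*541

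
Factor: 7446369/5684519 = 3^1*7^1*23^(  -  1) * 89^( - 1)*139^1*2551^1 * 2777^ ( - 1)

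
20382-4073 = 16309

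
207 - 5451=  - 5244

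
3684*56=206304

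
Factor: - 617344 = - 2^7 * 7^1*13^1*53^1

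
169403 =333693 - 164290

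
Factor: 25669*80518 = 2066816542   =  2^1*7^1*19^1*127^1*193^1 * 317^1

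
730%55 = 15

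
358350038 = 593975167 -235625129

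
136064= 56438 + 79626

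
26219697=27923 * 939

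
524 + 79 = 603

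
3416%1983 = 1433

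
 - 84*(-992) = 83328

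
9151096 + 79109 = 9230205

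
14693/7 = 2099= 2099.00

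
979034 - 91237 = 887797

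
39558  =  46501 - 6943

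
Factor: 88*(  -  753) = -66264 = -2^3*3^1*11^1*251^1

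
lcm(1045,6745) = 74195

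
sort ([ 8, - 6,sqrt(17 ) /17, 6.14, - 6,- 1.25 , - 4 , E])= [ - 6, - 6, - 4, - 1.25, sqrt(17)/17, E, 6.14, 8 ] 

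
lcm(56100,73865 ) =4431900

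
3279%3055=224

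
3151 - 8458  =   - 5307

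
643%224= 195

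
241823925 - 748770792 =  - 506946867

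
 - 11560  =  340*( - 34 )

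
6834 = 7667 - 833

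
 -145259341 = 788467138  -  933726479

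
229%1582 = 229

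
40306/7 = 5758 = 5758.00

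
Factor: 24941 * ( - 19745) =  - 492460045 = - 5^1*7^2 * 11^1 * 359^1*509^1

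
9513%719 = 166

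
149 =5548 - 5399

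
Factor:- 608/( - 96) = 19/3 = 3^(- 1 )*19^1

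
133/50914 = 133/50914 = 0.00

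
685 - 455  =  230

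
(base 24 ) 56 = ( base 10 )126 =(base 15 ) 86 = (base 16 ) 7E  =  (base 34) 3o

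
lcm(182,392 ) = 5096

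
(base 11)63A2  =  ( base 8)20415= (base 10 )8461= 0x210d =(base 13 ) 3B0B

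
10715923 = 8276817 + 2439106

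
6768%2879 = 1010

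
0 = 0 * 42879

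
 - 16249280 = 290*( - 56032 )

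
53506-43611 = 9895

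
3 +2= 5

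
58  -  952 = - 894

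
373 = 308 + 65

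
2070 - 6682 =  - 4612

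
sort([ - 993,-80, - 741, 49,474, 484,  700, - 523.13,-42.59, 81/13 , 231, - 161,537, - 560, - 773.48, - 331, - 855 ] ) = [-993,-855, - 773.48,  -  741, - 560, - 523.13, - 331, - 161,-80, - 42.59,81/13,49,231,  474,484,537, 700 ] 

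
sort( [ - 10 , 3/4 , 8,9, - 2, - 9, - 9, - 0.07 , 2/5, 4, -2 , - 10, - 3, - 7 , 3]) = [ - 10, - 10, - 9, - 9, - 7, - 3, - 2, - 2, - 0.07 , 2/5, 3/4,3 , 4,8,  9 ] 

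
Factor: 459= 3^3*17^1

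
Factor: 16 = 2^4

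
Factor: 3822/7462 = 3^1*7^1*41^ (-1) = 21/41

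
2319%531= 195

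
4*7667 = 30668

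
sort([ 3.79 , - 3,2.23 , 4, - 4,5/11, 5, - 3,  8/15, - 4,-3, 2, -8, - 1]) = [ - 8, - 4, - 4,  -  3, - 3, - 3, - 1,5/11 , 8/15,2,2.23,3.79,4, 5]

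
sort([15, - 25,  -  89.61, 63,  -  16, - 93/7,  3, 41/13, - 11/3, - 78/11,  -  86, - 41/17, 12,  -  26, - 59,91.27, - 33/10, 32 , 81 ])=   [ - 89.61, - 86,  -  59, - 26, - 25, - 16, - 93/7,-78/11,  -  11/3 ,  -  33/10, - 41/17,3 , 41/13,  12,15,  32, 63,81  ,  91.27]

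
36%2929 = 36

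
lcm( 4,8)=8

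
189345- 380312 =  - 190967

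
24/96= 1/4 = 0.25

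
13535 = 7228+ 6307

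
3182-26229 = -23047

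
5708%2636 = 436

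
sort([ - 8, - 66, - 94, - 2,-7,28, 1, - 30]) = [ - 94, - 66, - 30, - 8, - 7,- 2 , 1,28]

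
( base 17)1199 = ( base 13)2598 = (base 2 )1010011110100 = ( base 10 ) 5364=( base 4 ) 1103310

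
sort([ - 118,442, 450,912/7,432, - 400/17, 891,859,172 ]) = [ - 118,-400/17,912/7,172,432,442,450,859,891 ] 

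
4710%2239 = 232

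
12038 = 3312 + 8726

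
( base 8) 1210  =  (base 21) 19I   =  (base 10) 648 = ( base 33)JL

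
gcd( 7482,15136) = 86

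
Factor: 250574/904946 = 7^( -1) * 37^ ( - 1)*1747^( - 1)*125287^1 = 125287/452473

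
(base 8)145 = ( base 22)4d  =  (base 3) 10202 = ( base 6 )245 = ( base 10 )101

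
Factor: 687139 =687139^1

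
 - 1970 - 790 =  - 2760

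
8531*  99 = 844569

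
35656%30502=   5154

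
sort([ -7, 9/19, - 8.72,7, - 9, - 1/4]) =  [  -  9,-8.72,  -  7, - 1/4,9/19,7] 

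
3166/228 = 1583/114=13.89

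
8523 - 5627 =2896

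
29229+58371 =87600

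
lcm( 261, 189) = 5481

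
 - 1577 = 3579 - 5156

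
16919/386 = 16919/386  =  43.83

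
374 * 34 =12716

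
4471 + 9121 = 13592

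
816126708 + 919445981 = 1735572689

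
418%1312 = 418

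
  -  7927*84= - 665868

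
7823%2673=2477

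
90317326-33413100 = 56904226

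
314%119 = 76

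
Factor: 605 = 5^1*11^2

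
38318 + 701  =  39019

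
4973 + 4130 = 9103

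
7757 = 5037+2720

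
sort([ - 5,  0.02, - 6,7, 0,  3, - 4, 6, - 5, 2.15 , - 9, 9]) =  [  -  9 , - 6, - 5, - 5,  -  4, 0, 0.02, 2.15, 3,6,7, 9]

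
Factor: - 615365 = -5^1* 23^1*5351^1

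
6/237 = 2/79 = 0.03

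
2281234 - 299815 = 1981419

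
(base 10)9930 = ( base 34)8k2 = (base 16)26CA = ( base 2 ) 10011011001010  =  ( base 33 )93u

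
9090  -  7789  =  1301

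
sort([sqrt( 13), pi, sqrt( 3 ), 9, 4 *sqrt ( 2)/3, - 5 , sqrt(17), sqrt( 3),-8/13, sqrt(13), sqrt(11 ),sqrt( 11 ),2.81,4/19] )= [  -  5, - 8/13, 4/19, sqrt(3), sqrt( 3),4*sqrt(2)/3, 2.81,pi,sqrt( 11), sqrt(11), sqrt(13) , sqrt( 13) , sqrt ( 17 ),9 ] 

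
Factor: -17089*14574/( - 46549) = 249055086/46549 = 2^1*3^1*7^1*23^1*347^1*743^1*46549^( - 1)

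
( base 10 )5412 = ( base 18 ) GCC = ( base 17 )11c6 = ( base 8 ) 12444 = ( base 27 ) 7bc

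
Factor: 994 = 2^1 *7^1*71^1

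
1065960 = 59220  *18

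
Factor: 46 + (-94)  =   - 48 = - 2^4*3^1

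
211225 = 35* 6035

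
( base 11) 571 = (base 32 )LB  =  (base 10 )683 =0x2AB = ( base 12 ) 48b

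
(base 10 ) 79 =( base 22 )3D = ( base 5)304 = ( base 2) 1001111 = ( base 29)2L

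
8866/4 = 4433/2 =2216.50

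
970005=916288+53717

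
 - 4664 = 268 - 4932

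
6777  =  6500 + 277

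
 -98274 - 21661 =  - 119935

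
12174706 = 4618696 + 7556010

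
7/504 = 1/72 = 0.01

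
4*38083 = 152332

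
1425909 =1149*1241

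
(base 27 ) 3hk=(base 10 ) 2666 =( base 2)101001101010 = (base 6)20202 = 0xa6a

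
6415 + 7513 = 13928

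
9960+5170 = 15130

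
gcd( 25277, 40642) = 7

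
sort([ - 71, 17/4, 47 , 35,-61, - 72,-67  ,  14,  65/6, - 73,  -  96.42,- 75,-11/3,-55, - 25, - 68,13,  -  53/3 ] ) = [ - 96.42, - 75,-73,- 72,  -  71, - 68, - 67, - 61,- 55,-25, -53/3, - 11/3,17/4, 65/6,13, 14, 35,47 ]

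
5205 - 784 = 4421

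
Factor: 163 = 163^1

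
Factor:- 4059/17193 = -3^1*41^1*521^( -1 )  =  -123/521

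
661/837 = 661/837 = 0.79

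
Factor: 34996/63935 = 2^2*5^( - 1)*13^1*19^( - 1 ) =52/95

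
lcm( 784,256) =12544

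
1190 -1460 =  - 270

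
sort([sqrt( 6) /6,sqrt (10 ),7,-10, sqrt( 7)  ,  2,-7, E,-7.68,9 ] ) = [ - 10, - 7.68, - 7,sqrt (6) /6,2, sqrt( 7),E,sqrt(10),7,9] 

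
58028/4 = 14507 = 14507.00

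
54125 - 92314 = - 38189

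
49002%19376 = 10250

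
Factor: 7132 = 2^2*1783^1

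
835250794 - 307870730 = 527380064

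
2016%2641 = 2016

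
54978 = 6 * 9163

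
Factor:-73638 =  - 2^1* 3^2 * 4091^1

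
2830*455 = 1287650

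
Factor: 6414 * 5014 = 32159796 = 2^2 * 3^1 * 23^1*109^1 *1069^1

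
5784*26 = 150384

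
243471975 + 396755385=640227360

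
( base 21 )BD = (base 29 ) 8c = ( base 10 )244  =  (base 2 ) 11110100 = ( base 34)76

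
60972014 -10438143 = 50533871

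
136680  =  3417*40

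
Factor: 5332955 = 5^1* 29^1*36779^1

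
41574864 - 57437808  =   - 15862944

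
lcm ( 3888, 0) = 0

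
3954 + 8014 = 11968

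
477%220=37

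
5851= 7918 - 2067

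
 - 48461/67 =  - 48461/67=- 723.30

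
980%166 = 150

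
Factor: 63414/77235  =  78/95 = 2^1 * 3^1*5^( - 1)  *  13^1 *19^(-1)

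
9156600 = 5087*1800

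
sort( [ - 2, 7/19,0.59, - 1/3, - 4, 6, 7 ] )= [ - 4,  -  2, - 1/3,7/19,0.59, 6,7]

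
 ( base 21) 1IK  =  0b1101000111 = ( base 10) 839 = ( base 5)11324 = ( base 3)1011002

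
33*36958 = 1219614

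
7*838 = 5866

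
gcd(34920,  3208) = 8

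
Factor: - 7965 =  -  3^3*5^1*59^1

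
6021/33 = 182 + 5/11=182.45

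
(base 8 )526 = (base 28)c6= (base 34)A2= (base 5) 2332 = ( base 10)342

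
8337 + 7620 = 15957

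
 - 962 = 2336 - 3298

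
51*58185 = 2967435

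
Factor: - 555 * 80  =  -44400 = -  2^4 * 3^1*5^2 * 37^1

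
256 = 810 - 554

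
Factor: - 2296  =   - 2^3*7^1 * 41^1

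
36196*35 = 1266860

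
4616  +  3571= 8187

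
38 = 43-5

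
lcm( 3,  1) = 3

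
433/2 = 216 + 1/2 = 216.50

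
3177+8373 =11550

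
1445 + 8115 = 9560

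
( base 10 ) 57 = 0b111001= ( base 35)1M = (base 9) 63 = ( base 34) 1n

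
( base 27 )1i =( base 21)23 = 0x2D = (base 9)50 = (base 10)45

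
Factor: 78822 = 2^1 * 3^2 * 29^1* 151^1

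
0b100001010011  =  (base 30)2b1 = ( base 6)13511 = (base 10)2131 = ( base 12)1297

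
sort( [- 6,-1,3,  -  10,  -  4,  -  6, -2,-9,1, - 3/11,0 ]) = [ - 10,-9, - 6, - 6 , - 4, - 2, - 1 , -3/11,0,1, 3] 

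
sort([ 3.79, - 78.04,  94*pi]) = [ - 78.04,  3.79, 94*pi ]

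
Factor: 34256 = 2^4*2141^1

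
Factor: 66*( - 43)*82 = -232716 = - 2^2*3^1 *11^1*41^1*43^1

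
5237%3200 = 2037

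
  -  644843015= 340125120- 984968135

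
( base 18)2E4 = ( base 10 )904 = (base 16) 388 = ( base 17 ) 323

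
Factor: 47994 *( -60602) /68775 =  - 2^2*5^( - 2 )*7^( - 1 )*19^1*131^( - 1)*157^1 * 193^1*421^1 = -  969510796/22925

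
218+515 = 733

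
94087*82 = 7715134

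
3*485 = 1455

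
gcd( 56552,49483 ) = 7069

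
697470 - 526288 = 171182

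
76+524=600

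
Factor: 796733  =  7^1*113819^1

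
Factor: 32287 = 83^1*389^1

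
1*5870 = 5870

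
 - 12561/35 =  - 359 + 4/35 = - 358.89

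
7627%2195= 1042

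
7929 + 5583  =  13512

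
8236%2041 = 72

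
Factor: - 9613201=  - 13^1*107^1*6911^1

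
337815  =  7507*45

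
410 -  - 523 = 933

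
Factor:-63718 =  - 2^1 * 31859^1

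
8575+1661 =10236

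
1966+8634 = 10600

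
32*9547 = 305504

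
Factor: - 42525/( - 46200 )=2^(  -  3 )*3^4 * 11^( - 1) = 81/88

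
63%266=63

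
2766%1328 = 110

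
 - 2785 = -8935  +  6150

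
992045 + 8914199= 9906244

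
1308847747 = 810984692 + 497863055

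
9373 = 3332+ 6041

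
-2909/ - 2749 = 1 + 160/2749 = 1.06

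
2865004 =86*33314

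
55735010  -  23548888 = 32186122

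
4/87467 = 4/87467 = 0.00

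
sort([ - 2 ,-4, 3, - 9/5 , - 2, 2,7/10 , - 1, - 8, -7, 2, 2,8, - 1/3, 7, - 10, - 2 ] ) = [ - 10, - 8, - 7, - 4, - 2,  -  2,-2,  -  9/5, - 1, - 1/3, 7/10 , 2,2, 2, 3,7, 8] 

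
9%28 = 9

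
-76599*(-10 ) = 765990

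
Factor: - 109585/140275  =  -707/905 = - 5^( - 1 )*7^1*101^1*181^ ( - 1 )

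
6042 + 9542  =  15584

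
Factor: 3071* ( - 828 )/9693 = -282532/1077=- 2^2*3^( - 1 )*23^1*37^1*83^1 * 359^( - 1) 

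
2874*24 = 68976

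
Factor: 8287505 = 5^1 * 293^1 * 5657^1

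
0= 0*89018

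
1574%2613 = 1574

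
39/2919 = 13/973 = 0.01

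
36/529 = 36/529 =0.07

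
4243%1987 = 269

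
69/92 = 3/4 = 0.75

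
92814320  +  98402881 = 191217201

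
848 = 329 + 519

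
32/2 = 16=16.00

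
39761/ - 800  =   - 50 + 239/800 = - 49.70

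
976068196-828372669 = 147695527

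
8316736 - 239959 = 8076777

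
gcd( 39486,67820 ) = 2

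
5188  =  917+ 4271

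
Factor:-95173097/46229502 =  - 2^( - 1) * 3^(-1)*11^( -2 )*37^( - 1 ) * 1721^( - 1)*7103^1*13399^1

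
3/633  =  1/211 = 0.00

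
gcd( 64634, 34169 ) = 1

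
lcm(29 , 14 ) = 406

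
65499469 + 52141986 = 117641455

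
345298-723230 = -377932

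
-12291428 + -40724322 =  - 53015750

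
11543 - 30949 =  - 19406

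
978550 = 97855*10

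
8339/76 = 109 + 55/76 = 109.72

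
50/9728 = 25/4864 = 0.01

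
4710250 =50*94205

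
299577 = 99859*3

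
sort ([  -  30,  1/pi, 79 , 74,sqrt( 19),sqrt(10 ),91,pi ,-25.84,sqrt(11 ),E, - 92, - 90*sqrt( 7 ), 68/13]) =[ - 90 * sqrt( 7 ),-92, - 30, -25.84,1/pi  ,  E,pi,sqrt(10),sqrt( 11 ),sqrt(19), 68/13,74,79, 91 ] 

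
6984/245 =28 + 124/245 = 28.51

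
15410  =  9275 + 6135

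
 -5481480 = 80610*( - 68) 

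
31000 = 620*50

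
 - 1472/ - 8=184/1 = 184.00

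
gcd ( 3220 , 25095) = 35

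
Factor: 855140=2^2 * 5^1 * 11^1*13^2*23^1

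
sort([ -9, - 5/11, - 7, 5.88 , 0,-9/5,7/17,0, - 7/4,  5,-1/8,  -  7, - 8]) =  [ - 9,  -  8 , - 7, - 7,-9/5,-7/4,  -  5/11, - 1/8,0,0,  7/17, 5, 5.88] 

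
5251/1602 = 3 + 5/18=   3.28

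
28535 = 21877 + 6658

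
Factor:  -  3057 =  - 3^1*1019^1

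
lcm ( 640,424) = 33920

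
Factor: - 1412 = - 2^2* 353^1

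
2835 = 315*9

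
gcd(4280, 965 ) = 5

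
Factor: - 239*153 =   -  36567 = -3^2*17^1*239^1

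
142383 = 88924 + 53459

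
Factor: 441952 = 2^5*7^1*1973^1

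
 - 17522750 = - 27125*646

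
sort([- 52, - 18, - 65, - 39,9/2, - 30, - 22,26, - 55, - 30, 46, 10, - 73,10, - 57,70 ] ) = [  -  73, -65,- 57, -55, - 52, - 39, - 30, - 30, - 22 , - 18,9/2,10,10,  26,46,70]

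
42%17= 8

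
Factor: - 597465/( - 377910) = 2^ (  -  1 )* 11^1*13^( - 1) * 19^ ( -1)*71^1 = 781/494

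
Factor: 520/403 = 2^3* 5^1*31^( - 1 ) = 40/31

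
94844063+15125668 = 109969731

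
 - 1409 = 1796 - 3205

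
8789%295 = 234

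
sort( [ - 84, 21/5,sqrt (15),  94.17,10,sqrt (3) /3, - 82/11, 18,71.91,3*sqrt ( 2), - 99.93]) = [ - 99.93,-84, -82/11,sqrt ( 3) /3,sqrt(15), 21/5,3*sqrt( 2 ),10 , 18,71.91,94.17]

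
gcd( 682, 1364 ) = 682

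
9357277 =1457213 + 7900064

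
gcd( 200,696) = 8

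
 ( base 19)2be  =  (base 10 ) 945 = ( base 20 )275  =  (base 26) 1A9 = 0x3b1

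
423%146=131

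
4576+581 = 5157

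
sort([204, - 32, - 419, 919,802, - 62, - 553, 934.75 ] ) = [ - 553,-419, - 62,  -  32, 204,802, 919,934.75 ]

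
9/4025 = 9/4025 =0.00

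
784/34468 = 28/1231 =0.02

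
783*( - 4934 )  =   - 3863322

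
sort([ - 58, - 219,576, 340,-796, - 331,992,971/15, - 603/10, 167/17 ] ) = [  -  796, - 331, - 219, - 603/10, - 58,167/17 , 971/15, 340,576,  992]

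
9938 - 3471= 6467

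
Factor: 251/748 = 2^( - 2 )*11^( - 1)*17^( - 1)*251^1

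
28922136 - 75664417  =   - 46742281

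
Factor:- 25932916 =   -  2^2*1993^1*3253^1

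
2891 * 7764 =22445724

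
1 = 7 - 6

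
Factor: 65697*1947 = 127912059 = 3^2*11^1*59^1*61^1*359^1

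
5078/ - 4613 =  - 5078/4613 = - 1.10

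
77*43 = 3311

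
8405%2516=857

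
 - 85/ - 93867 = 85/93867 = 0.00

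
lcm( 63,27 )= 189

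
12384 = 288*43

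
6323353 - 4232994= 2090359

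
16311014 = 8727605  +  7583409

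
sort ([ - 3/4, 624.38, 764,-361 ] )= [ - 361, -3/4,624.38,764 ] 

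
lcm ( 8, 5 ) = 40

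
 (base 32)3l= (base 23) 52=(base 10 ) 117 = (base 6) 313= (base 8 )165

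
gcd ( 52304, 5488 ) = 112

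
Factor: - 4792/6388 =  - 2^1* 599^1*1597^(-1)=- 1198/1597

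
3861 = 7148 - 3287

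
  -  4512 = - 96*47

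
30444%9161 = 2961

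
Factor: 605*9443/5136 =2^( - 4 )*3^(  -  1 ) * 5^1*7^1*11^2*19^1*71^1*107^(  -  1) = 5713015/5136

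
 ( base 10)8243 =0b10000000110011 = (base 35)6pi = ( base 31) 8HS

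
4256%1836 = 584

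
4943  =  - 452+5395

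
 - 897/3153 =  - 1 + 752/1051 = - 0.28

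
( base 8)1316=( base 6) 3154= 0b1011001110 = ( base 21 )1d4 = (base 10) 718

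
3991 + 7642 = 11633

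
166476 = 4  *41619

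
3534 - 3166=368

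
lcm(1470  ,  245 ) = 1470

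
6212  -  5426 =786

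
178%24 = 10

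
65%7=2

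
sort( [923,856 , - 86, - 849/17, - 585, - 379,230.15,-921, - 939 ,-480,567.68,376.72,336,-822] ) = [ - 939, - 921, - 822, - 585  , - 480, - 379,-86, - 849/17,230.15,336,376.72,567.68,856,923]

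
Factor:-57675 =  - 3^1*5^2*769^1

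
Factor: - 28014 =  - 2^1 * 3^1*7^1*23^1 * 29^1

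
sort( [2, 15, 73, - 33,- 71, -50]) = [-71, - 50,- 33, 2, 15,73]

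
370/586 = 185/293 = 0.63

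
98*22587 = 2213526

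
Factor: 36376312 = 2^3*7^1*649577^1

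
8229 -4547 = 3682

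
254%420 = 254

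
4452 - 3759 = 693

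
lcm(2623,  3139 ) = 191479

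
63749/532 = 119  +  63/76= 119.83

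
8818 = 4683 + 4135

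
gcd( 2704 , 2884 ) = 4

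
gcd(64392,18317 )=1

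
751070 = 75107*10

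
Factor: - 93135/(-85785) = 887/817  =  19^( - 1 )*43^( - 1)*887^1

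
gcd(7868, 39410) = 14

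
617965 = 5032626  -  4414661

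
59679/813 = 19893/271 = 73.41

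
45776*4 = 183104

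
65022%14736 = 6078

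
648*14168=9180864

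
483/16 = 30 +3/16 = 30.19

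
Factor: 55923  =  3^1*7^1*2663^1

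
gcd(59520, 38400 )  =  1920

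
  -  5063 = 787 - 5850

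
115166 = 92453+22713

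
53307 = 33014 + 20293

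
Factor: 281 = 281^1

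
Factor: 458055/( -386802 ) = - 2^( - 1) * 3^2 *5^1  *  19^( - 1 ) = - 45/38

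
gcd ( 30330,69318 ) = 18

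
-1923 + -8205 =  - 10128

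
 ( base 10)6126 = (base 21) dif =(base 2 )1011111101110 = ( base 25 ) 9k1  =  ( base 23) bd8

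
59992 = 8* 7499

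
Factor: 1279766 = 2^1  *  23^1* 43^1*647^1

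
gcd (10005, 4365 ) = 15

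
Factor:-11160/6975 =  - 8/5 = -2^3*5^ ( - 1 )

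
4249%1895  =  459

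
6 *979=5874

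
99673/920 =108  +  313/920= 108.34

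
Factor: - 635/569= -5^1*127^1*569^( - 1)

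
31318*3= 93954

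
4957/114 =43 + 55/114 = 43.48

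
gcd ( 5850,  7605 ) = 585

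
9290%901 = 280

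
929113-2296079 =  - 1366966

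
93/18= 5 + 1/6= 5.17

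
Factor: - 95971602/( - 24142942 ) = 3^1*313^(-1) * 1367^1*11701^1 * 38567^( - 1) = 47985801/12071471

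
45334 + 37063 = 82397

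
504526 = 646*781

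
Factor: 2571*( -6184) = - 15899064 = - 2^3 * 3^1*773^1*857^1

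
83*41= 3403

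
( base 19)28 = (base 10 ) 46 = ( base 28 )1i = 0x2E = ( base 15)31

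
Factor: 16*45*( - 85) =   -  2^4*3^2 * 5^2*17^1 =- 61200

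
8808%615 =198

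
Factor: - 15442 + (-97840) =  - 2^1*13^1*4357^1 =-113282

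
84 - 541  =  -457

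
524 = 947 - 423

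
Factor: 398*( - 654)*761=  - 198082212 = -2^2 * 3^1*109^1*199^1*761^1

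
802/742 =401/371 = 1.08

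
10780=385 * 28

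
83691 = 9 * 9299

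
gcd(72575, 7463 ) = 1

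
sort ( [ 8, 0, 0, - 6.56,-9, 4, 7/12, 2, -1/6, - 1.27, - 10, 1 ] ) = [- 10, - 9, -6.56, - 1.27,-1/6,0, 0,7/12, 1, 2,4,8] 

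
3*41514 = 124542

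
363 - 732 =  - 369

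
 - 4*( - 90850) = 363400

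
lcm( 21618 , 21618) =21618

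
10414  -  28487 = -18073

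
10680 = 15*712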